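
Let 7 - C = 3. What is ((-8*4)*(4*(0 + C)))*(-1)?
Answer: 512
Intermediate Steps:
C = 4 (C = 7 - 1*3 = 7 - 3 = 4)
((-8*4)*(4*(0 + C)))*(-1) = ((-8*4)*(4*(0 + 4)))*(-1) = -128*4*(-1) = -32*16*(-1) = -512*(-1) = 512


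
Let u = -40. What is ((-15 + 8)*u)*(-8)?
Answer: -2240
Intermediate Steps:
((-15 + 8)*u)*(-8) = ((-15 + 8)*(-40))*(-8) = -7*(-40)*(-8) = 280*(-8) = -2240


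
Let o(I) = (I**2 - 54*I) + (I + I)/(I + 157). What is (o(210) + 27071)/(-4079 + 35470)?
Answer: 21958397/11520497 ≈ 1.9060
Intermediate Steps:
o(I) = I**2 - 54*I + 2*I/(157 + I) (o(I) = (I**2 - 54*I) + (2*I)/(157 + I) = (I**2 - 54*I) + 2*I/(157 + I) = I**2 - 54*I + 2*I/(157 + I))
(o(210) + 27071)/(-4079 + 35470) = (210*(-8476 + 210**2 + 103*210)/(157 + 210) + 27071)/(-4079 + 35470) = (210*(-8476 + 44100 + 21630)/367 + 27071)/31391 = (210*(1/367)*57254 + 27071)*(1/31391) = (12023340/367 + 27071)*(1/31391) = (21958397/367)*(1/31391) = 21958397/11520497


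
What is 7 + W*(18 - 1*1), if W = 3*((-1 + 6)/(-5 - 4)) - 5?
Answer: -319/3 ≈ -106.33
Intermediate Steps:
W = -20/3 (W = 3*(5/(-9)) - 5 = 3*(5*(-1/9)) - 5 = 3*(-5/9) - 5 = -5/3 - 5 = -20/3 ≈ -6.6667)
7 + W*(18 - 1*1) = 7 - 20*(18 - 1*1)/3 = 7 - 20*(18 - 1)/3 = 7 - 20/3*17 = 7 - 340/3 = -319/3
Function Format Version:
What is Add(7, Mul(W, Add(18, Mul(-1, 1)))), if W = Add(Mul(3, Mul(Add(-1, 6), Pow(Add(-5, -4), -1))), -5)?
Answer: Rational(-319, 3) ≈ -106.33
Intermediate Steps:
W = Rational(-20, 3) (W = Add(Mul(3, Mul(5, Pow(-9, -1))), -5) = Add(Mul(3, Mul(5, Rational(-1, 9))), -5) = Add(Mul(3, Rational(-5, 9)), -5) = Add(Rational(-5, 3), -5) = Rational(-20, 3) ≈ -6.6667)
Add(7, Mul(W, Add(18, Mul(-1, 1)))) = Add(7, Mul(Rational(-20, 3), Add(18, Mul(-1, 1)))) = Add(7, Mul(Rational(-20, 3), Add(18, -1))) = Add(7, Mul(Rational(-20, 3), 17)) = Add(7, Rational(-340, 3)) = Rational(-319, 3)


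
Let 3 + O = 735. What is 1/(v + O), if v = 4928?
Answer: 1/5660 ≈ 0.00017668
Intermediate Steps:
O = 732 (O = -3 + 735 = 732)
1/(v + O) = 1/(4928 + 732) = 1/5660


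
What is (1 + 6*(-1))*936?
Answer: -4680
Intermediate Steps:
(1 + 6*(-1))*936 = (1 - 6)*936 = -5*936 = -4680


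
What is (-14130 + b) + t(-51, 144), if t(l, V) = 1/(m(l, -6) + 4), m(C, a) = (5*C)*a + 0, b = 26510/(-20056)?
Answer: -108690717451/7691476 ≈ -14131.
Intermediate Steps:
b = -13255/10028 (b = 26510*(-1/20056) = -13255/10028 ≈ -1.3218)
m(C, a) = 5*C*a (m(C, a) = 5*C*a + 0 = 5*C*a)
t(l, V) = 1/(4 - 30*l) (t(l, V) = 1/(5*l*(-6) + 4) = 1/(-30*l + 4) = 1/(4 - 30*l))
(-14130 + b) + t(-51, 144) = (-14130 - 13255/10028) + 1/(2*(2 - 15*(-51))) = -141708895/10028 + 1/(2*(2 + 765)) = -141708895/10028 + (½)/767 = -141708895/10028 + (½)*(1/767) = -141708895/10028 + 1/1534 = -108690717451/7691476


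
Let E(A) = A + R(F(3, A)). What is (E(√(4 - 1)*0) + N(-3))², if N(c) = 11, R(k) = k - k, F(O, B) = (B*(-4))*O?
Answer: 121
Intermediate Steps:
F(O, B) = -4*B*O (F(O, B) = (-4*B)*O = -4*B*O)
R(k) = 0
E(A) = A (E(A) = A + 0 = A)
(E(√(4 - 1)*0) + N(-3))² = (√(4 - 1)*0 + 11)² = (√3*0 + 11)² = (0 + 11)² = 11² = 121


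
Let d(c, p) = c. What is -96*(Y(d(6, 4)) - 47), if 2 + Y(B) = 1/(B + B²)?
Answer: 32912/7 ≈ 4701.7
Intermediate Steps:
Y(B) = -2 + 1/(B + B²)
-96*(Y(d(6, 4)) - 47) = -96*((1 - 2*6 - 2*6²)/(6*(1 + 6)) - 47) = -96*((⅙)*(1 - 12 - 2*36)/7 - 47) = -96*((⅙)*(⅐)*(1 - 12 - 72) - 47) = -96*((⅙)*(⅐)*(-83) - 47) = -96*(-83/42 - 47) = -96*(-2057/42) = 32912/7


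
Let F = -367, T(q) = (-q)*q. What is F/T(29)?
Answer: 367/841 ≈ 0.43639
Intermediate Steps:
T(q) = -q²
F/T(29) = -367/((-1*29²)) = -367/((-1*841)) = -367/(-841) = -367*(-1/841) = 367/841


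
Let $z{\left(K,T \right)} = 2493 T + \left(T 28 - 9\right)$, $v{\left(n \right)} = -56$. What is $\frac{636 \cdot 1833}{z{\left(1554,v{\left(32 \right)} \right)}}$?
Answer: $- \frac{1165788}{141185} \approx -8.2572$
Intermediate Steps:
$z{\left(K,T \right)} = -9 + 2521 T$ ($z{\left(K,T \right)} = 2493 T + \left(28 T - 9\right) = 2493 T + \left(-9 + 28 T\right) = -9 + 2521 T$)
$\frac{636 \cdot 1833}{z{\left(1554,v{\left(32 \right)} \right)}} = \frac{636 \cdot 1833}{-9 + 2521 \left(-56\right)} = \frac{1165788}{-9 - 141176} = \frac{1165788}{-141185} = 1165788 \left(- \frac{1}{141185}\right) = - \frac{1165788}{141185}$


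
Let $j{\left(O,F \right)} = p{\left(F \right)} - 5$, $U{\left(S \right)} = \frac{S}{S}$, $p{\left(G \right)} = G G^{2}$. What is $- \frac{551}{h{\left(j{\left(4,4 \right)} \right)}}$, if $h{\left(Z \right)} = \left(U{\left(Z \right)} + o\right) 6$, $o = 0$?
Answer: $- \frac{551}{6} \approx -91.833$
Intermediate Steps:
$p{\left(G \right)} = G^{3}$
$U{\left(S \right)} = 1$
$j{\left(O,F \right)} = -5 + F^{3}$ ($j{\left(O,F \right)} = F^{3} - 5 = -5 + F^{3}$)
$h{\left(Z \right)} = 6$ ($h{\left(Z \right)} = \left(1 + 0\right) 6 = 1 \cdot 6 = 6$)
$- \frac{551}{h{\left(j{\left(4,4 \right)} \right)}} = - \frac{551}{6}$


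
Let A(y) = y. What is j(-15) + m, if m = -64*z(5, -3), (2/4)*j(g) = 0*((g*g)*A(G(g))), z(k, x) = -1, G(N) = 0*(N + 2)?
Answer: 64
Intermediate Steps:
G(N) = 0 (G(N) = 0*(2 + N) = 0)
j(g) = 0 (j(g) = 2*(0*((g*g)*0)) = 2*(0*(g**2*0)) = 2*(0*0) = 2*0 = 0)
m = 64 (m = -64*(-1) = 64)
j(-15) + m = 0 + 64 = 64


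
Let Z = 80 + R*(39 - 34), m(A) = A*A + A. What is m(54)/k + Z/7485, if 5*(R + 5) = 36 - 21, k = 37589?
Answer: 4972336/56270733 ≈ 0.088364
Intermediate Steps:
R = -2 (R = -5 + (36 - 21)/5 = -5 + (⅕)*15 = -5 + 3 = -2)
m(A) = A + A² (m(A) = A² + A = A + A²)
Z = 70 (Z = 80 - 2*(39 - 34) = 80 - 2*5 = 80 - 10 = 70)
m(54)/k + Z/7485 = (54*(1 + 54))/37589 + 70/7485 = (54*55)*(1/37589) + 70*(1/7485) = 2970*(1/37589) + 14/1497 = 2970/37589 + 14/1497 = 4972336/56270733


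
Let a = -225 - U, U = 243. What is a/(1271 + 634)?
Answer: -156/635 ≈ -0.24567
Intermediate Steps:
a = -468 (a = -225 - 1*243 = -225 - 243 = -468)
a/(1271 + 634) = -468/(1271 + 634) = -468/1905 = -468*1/1905 = -156/635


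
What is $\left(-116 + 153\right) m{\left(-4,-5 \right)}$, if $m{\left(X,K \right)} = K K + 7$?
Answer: $1184$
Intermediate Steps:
$m{\left(X,K \right)} = 7 + K^{2}$ ($m{\left(X,K \right)} = K^{2} + 7 = 7 + K^{2}$)
$\left(-116 + 153\right) m{\left(-4,-5 \right)} = \left(-116 + 153\right) \left(7 + \left(-5\right)^{2}\right) = 37 \left(7 + 25\right) = 37 \cdot 32 = 1184$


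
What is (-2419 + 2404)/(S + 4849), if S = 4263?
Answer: -15/9112 ≈ -0.0016462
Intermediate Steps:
(-2419 + 2404)/(S + 4849) = (-2419 + 2404)/(4263 + 4849) = -15/9112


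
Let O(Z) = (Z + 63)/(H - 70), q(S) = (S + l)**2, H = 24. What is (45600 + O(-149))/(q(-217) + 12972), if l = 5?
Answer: 1048843/1332068 ≈ 0.78738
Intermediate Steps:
q(S) = (5 + S)**2 (q(S) = (S + 5)**2 = (5 + S)**2)
O(Z) = -63/46 - Z/46 (O(Z) = (Z + 63)/(24 - 70) = (63 + Z)/(-46) = (63 + Z)*(-1/46) = -63/46 - Z/46)
(45600 + O(-149))/(q(-217) + 12972) = (45600 + (-63/46 - 1/46*(-149)))/((5 - 217)**2 + 12972) = (45600 + (-63/46 + 149/46))/((-212)**2 + 12972) = (45600 + 43/23)/(44944 + 12972) = (1048843/23)/57916 = (1048843/23)*(1/57916) = 1048843/1332068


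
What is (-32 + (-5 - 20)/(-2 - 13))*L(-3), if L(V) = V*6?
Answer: 546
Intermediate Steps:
L(V) = 6*V
(-32 + (-5 - 20)/(-2 - 13))*L(-3) = (-32 + (-5 - 20)/(-2 - 13))*(6*(-3)) = (-32 - 25/(-15))*(-18) = (-32 - 25*(-1/15))*(-18) = (-32 + 5/3)*(-18) = -91/3*(-18) = 546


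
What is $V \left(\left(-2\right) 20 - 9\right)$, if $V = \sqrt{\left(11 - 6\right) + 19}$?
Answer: $- 98 \sqrt{6} \approx -240.05$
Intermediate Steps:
$V = 2 \sqrt{6}$ ($V = \sqrt{5 + 19} = \sqrt{24} = 2 \sqrt{6} \approx 4.899$)
$V \left(\left(-2\right) 20 - 9\right) = 2 \sqrt{6} \left(\left(-2\right) 20 - 9\right) = 2 \sqrt{6} \left(-40 - 9\right) = 2 \sqrt{6} \left(-49\right) = - 98 \sqrt{6}$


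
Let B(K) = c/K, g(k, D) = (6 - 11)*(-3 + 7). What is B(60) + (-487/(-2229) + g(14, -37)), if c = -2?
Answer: -441673/22290 ≈ -19.815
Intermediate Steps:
g(k, D) = -20 (g(k, D) = -5*4 = -20)
B(K) = -2/K
B(60) + (-487/(-2229) + g(14, -37)) = -2/60 + (-487/(-2229) - 20) = -2*1/60 + (-487*(-1/2229) - 20) = -1/30 + (487/2229 - 20) = -1/30 - 44093/2229 = -441673/22290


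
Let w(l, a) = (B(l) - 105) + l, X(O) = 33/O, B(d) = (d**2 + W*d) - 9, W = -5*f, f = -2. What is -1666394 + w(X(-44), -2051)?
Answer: -26664251/16 ≈ -1.6665e+6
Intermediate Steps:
W = 10 (W = -5*(-2) = 10)
B(d) = -9 + d**2 + 10*d (B(d) = (d**2 + 10*d) - 9 = -9 + d**2 + 10*d)
w(l, a) = -114 + l**2 + 11*l (w(l, a) = ((-9 + l**2 + 10*l) - 105) + l = (-114 + l**2 + 10*l) + l = -114 + l**2 + 11*l)
-1666394 + w(X(-44), -2051) = -1666394 + (-114 + (33/(-44))**2 + 11*(33/(-44))) = -1666394 + (-114 + (33*(-1/44))**2 + 11*(33*(-1/44))) = -1666394 + (-114 + (-3/4)**2 + 11*(-3/4)) = -1666394 + (-114 + 9/16 - 33/4) = -1666394 - 1947/16 = -26664251/16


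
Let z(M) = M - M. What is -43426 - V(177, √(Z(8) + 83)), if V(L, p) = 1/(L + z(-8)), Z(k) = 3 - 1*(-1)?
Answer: -7686403/177 ≈ -43426.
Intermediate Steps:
z(M) = 0
Z(k) = 4 (Z(k) = 3 + 1 = 4)
V(L, p) = 1/L (V(L, p) = 1/(L + 0) = 1/L)
-43426 - V(177, √(Z(8) + 83)) = -43426 - 1/177 = -7686403/177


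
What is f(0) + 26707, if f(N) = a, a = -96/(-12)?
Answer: 26715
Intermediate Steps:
a = 8 (a = -96*(-1/12) = 8)
f(N) = 8
f(0) + 26707 = 8 + 26707 = 26715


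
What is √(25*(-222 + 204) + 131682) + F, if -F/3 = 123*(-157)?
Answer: 57933 + 4*√8202 ≈ 58295.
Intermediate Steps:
F = 57933 (F = -369*(-157) = -3*(-19311) = 57933)
√(25*(-222 + 204) + 131682) + F = √(25*(-222 + 204) + 131682) + 57933 = √(25*(-18) + 131682) + 57933 = √(-450 + 131682) + 57933 = √131232 + 57933 = 4*√8202 + 57933 = 57933 + 4*√8202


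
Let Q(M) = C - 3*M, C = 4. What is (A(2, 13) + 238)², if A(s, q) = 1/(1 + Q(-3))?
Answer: 11108889/196 ≈ 56678.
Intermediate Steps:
Q(M) = 4 - 3*M
A(s, q) = 1/14 (A(s, q) = 1/(1 + (4 - 3*(-3))) = 1/(1 + (4 + 9)) = 1/(1 + 13) = 1/14)
(A(2, 13) + 238)² = (1/14 + 238)² = (3333/14)² = 11108889/196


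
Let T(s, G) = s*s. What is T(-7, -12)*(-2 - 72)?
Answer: -3626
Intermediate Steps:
T(s, G) = s**2
T(-7, -12)*(-2 - 72) = (-7)**2*(-2 - 72) = 49*(-74) = -3626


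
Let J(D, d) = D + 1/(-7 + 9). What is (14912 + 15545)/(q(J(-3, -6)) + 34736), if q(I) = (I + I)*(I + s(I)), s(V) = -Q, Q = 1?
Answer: 60914/69507 ≈ 0.87637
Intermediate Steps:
s(V) = -1 (s(V) = -1*1 = -1)
J(D, d) = ½ + D (J(D, d) = D + 1/2 = D + ½ = ½ + D)
q(I) = 2*I*(-1 + I) (q(I) = (I + I)*(I - 1) = (2*I)*(-1 + I) = 2*I*(-1 + I))
(14912 + 15545)/(q(J(-3, -6)) + 34736) = (14912 + 15545)/(2*(½ - 3)*(-1 + (½ - 3)) + 34736) = 30457/(2*(-5/2)*(-1 - 5/2) + 34736) = 30457/(2*(-5/2)*(-7/2) + 34736) = 30457/(35/2 + 34736) = 30457/(69507/2) = 30457*(2/69507) = 60914/69507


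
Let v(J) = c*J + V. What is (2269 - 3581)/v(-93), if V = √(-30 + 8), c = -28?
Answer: -1708224/3390419 + 656*I*√22/3390419 ≈ -0.50384 + 0.00090753*I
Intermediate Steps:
V = I*√22 (V = √(-22) = I*√22 ≈ 4.6904*I)
v(J) = -28*J + I*√22
(2269 - 3581)/v(-93) = (2269 - 3581)/(-28*(-93) + I*√22) = -1312/(2604 + I*√22)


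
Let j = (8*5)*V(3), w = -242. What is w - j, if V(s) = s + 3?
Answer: -482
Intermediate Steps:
V(s) = 3 + s
j = 240 (j = (8*5)*(3 + 3) = 40*6 = 240)
w - j = -242 - 1*240 = -242 - 240 = -482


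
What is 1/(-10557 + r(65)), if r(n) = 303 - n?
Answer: -1/10319 ≈ -9.6909e-5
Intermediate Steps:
1/(-10557 + r(65)) = 1/(-10557 + (303 - 1*65)) = 1/(-10557 + (303 - 65)) = 1/(-10557 + 238) = 1/(-10319) = -1/10319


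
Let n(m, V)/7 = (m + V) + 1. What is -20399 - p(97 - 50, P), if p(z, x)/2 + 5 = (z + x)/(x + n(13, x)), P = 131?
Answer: -11683075/573 ≈ -20389.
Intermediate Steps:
n(m, V) = 7 + 7*V + 7*m (n(m, V) = 7*((m + V) + 1) = 7*((V + m) + 1) = 7*(1 + V + m) = 7 + 7*V + 7*m)
p(z, x) = -10 + 2*(x + z)/(98 + 8*x) (p(z, x) = -10 + 2*((z + x)/(x + (7 + 7*x + 7*13))) = -10 + 2*((x + z)/(x + (7 + 7*x + 91))) = -10 + 2*((x + z)/(x + (98 + 7*x))) = -10 + 2*((x + z)/(98 + 8*x)) = -10 + 2*(x + z)/(98 + 8*x))
-20399 - p(97 - 50, P) = -20399 - (-490 + (97 - 50) - 39*131)/(49 + 4*131) = -20399 - (-490 + 47 - 5109)/(49 + 524) = -20399 - (-5552)/573 = -20399 - 1*(-5552/573) = -20399 + 5552/573 = -11683075/573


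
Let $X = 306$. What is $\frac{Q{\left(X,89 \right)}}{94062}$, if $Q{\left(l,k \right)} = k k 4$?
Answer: $\frac{15842}{47031} \approx 0.33684$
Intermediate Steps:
$Q{\left(l,k \right)} = 4 k^{2}$ ($Q{\left(l,k \right)} = k^{2} \cdot 4 = 4 k^{2}$)
$\frac{Q{\left(X,89 \right)}}{94062} = \frac{4 \cdot 89^{2}}{94062} = 4 \cdot 7921 \cdot \frac{1}{94062} = 31684 \cdot \frac{1}{94062} = \frac{15842}{47031}$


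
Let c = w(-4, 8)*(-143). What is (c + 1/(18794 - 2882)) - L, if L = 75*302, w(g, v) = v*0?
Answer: -360406799/15912 ≈ -22650.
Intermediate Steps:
w(g, v) = 0
c = 0 (c = 0*(-143) = 0)
L = 22650
(c + 1/(18794 - 2882)) - L = (0 + 1/(18794 - 2882)) - 1*22650 = (0 + 1/15912) - 22650 = 1/15912 - 22650 = -360406799/15912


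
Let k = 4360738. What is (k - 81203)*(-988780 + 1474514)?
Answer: 2078715653690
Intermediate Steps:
(k - 81203)*(-988780 + 1474514) = (4360738 - 81203)*(-988780 + 1474514) = 4279535*485734 = 2078715653690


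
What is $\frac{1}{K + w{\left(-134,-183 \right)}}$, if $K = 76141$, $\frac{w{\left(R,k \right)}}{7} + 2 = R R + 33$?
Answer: $\frac{1}{202050} \approx 4.9493 \cdot 10^{-6}$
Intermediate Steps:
$w{\left(R,k \right)} = 217 + 7 R^{2}$ ($w{\left(R,k \right)} = -14 + 7 \left(R R + 33\right) = -14 + 7 \left(R^{2} + 33\right) = -14 + 7 \left(33 + R^{2}\right) = -14 + \left(231 + 7 R^{2}\right) = 217 + 7 R^{2}$)
$\frac{1}{K + w{\left(-134,-183 \right)}} = \frac{1}{76141 + \left(217 + 7 \left(-134\right)^{2}\right)} = \frac{1}{76141 + \left(217 + 7 \cdot 17956\right)} = \frac{1}{76141 + \left(217 + 125692\right)} = \frac{1}{76141 + 125909} = \frac{1}{202050}$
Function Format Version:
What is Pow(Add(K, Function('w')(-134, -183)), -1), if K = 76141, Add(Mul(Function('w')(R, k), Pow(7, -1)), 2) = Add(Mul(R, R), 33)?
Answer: Rational(1, 202050) ≈ 4.9493e-6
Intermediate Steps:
Function('w')(R, k) = Add(217, Mul(7, Pow(R, 2))) (Function('w')(R, k) = Add(-14, Mul(7, Add(Mul(R, R), 33))) = Add(-14, Mul(7, Add(Pow(R, 2), 33))) = Add(-14, Mul(7, Add(33, Pow(R, 2)))) = Add(-14, Add(231, Mul(7, Pow(R, 2)))) = Add(217, Mul(7, Pow(R, 2))))
Pow(Add(K, Function('w')(-134, -183)), -1) = Pow(Add(76141, Add(217, Mul(7, Pow(-134, 2)))), -1) = Pow(Add(76141, Add(217, Mul(7, 17956))), -1) = Pow(Add(76141, Add(217, 125692)), -1) = Pow(Add(76141, 125909), -1) = Pow(202050, -1) = Rational(1, 202050)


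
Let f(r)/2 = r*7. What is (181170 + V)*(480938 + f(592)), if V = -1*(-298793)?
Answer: 234810378638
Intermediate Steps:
f(r) = 14*r (f(r) = 2*(r*7) = 2*(7*r) = 14*r)
V = 298793
(181170 + V)*(480938 + f(592)) = (181170 + 298793)*(480938 + 14*592) = 479963*(480938 + 8288) = 479963*489226 = 234810378638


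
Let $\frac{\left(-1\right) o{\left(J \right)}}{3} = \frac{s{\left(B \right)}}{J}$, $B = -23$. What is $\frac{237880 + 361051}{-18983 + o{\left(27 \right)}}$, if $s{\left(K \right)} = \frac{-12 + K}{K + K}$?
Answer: $- \frac{247957434}{7858997} \approx -31.551$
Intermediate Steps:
$s{\left(K \right)} = \frac{-12 + K}{2 K}$
$o{\left(J \right)} = - \frac{105}{46 J}$ ($o{\left(J \right)} = - 3 \frac{\frac{1}{2} \frac{1}{-23} \left(-12 - 23\right)}{J} = - 3 \frac{\frac{1}{2} \left(- \frac{1}{23}\right) \left(-35\right)}{J} = - 3 \frac{35}{46 J} = - \frac{105}{46 J}$)
$\frac{237880 + 361051}{-18983 + o{\left(27 \right)}} = \frac{237880 + 361051}{-18983 - \frac{105}{46 \cdot 27}} = \frac{598931}{-18983 - \frac{35}{414}} = \frac{598931}{- \frac{7858997}{414}} = 598931 \left(- \frac{414}{7858997}\right) = - \frac{247957434}{7858997}$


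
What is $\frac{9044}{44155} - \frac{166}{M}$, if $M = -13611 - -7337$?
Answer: $\frac{32035893}{138514235} \approx 0.23128$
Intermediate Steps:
$M = -6274$ ($M = -13611 + 7337 = -6274$)
$\frac{9044}{44155} - \frac{166}{M} = \frac{9044}{44155} - \frac{166}{-6274} = 9044 \cdot \frac{1}{44155} - - \frac{83}{3137} = \frac{9044}{44155} + \frac{83}{3137} = \frac{32035893}{138514235}$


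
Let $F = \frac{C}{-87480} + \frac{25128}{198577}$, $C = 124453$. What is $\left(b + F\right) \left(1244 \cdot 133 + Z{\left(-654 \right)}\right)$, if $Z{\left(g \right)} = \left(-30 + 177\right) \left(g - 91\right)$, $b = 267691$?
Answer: $\frac{260116892872672291603}{17371515960} \approx 1.4974 \cdot 10^{10}$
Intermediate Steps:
$F = - \frac{22515305941}{17371515960}$ ($F = \frac{124453}{-87480} + \frac{25128}{198577} = 124453 \left(- \frac{1}{87480}\right) + 25128 \cdot \frac{1}{198577} = - \frac{124453}{87480} + \frac{25128}{198577} = - \frac{22515305941}{17371515960} \approx -1.2961$)
$Z{\left(g \right)} = -13377 + 147 g$ ($Z{\left(g \right)} = 147 \left(-91 + g\right) = -13377 + 147 g$)
$\left(b + F\right) \left(1244 \cdot 133 + Z{\left(-654 \right)}\right) = \left(267691 - \frac{22515305941}{17371515960}\right) \left(1244 \cdot 133 + \left(-13377 + 147 \left(-654\right)\right)\right) = \frac{4650175963542419 \left(165452 - 109515\right)}{17371515960} = \frac{4650175963542419}{17371515960} \cdot 55937 = \frac{260116892872672291603}{17371515960}$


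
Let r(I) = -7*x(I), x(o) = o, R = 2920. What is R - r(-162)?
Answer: 1786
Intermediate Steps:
r(I) = -7*I
R - r(-162) = 2920 - (-7)*(-162) = 2920 - 1*1134 = 2920 - 1134 = 1786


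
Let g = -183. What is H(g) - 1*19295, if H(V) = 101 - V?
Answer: -19011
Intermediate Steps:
H(g) - 1*19295 = (101 - 1*(-183)) - 1*19295 = (101 + 183) - 19295 = 284 - 19295 = -19011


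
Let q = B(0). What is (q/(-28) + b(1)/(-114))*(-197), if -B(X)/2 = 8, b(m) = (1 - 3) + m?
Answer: -91211/798 ≈ -114.30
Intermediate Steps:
b(m) = -2 + m
B(X) = -16 (B(X) = -2*8 = -16)
q = -16
(q/(-28) + b(1)/(-114))*(-197) = (-16/(-28) + (-2 + 1)/(-114))*(-197) = (-16*(-1/28) - 1*(-1/114))*(-197) = (4/7 + 1/114)*(-197) = (463/798)*(-197) = -91211/798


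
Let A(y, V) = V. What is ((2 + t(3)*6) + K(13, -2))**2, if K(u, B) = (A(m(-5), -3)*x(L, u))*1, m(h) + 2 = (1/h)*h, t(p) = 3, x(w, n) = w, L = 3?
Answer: 121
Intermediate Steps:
m(h) = -1 (m(h) = -2 + (1/h)*h = -2 + h/h = -2 + 1 = -1)
K(u, B) = -9 (K(u, B) = -3*3*1 = -9*1 = -9)
((2 + t(3)*6) + K(13, -2))**2 = ((2 + 3*6) - 9)**2 = ((2 + 18) - 9)**2 = (20 - 9)**2 = 11**2 = 121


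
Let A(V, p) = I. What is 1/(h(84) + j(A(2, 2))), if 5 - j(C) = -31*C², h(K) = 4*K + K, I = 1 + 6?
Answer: 1/1944 ≈ 0.00051440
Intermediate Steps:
I = 7
A(V, p) = 7
h(K) = 5*K
j(C) = 5 + 31*C² (j(C) = 5 - (-31)*C² = 5 + 31*C²)
1/(h(84) + j(A(2, 2))) = 1/(5*84 + (5 + 31*7²)) = 1/(420 + (5 + 31*49)) = 1/(420 + (5 + 1519)) = 1/(420 + 1524) = 1/1944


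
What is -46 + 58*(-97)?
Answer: -5672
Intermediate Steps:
-46 + 58*(-97) = -46 - 5626 = -5672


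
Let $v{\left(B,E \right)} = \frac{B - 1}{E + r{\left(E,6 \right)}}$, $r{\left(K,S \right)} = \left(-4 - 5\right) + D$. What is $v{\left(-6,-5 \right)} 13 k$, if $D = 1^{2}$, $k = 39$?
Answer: $273$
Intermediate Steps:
$D = 1$
$r{\left(K,S \right)} = -8$ ($r{\left(K,S \right)} = \left(-4 - 5\right) + 1 = -9 + 1 = -8$)
$v{\left(B,E \right)} = \frac{-1 + B}{-8 + E}$ ($v{\left(B,E \right)} = \frac{B - 1}{E - 8} = \frac{-1 + B}{-8 + E}$)
$v{\left(-6,-5 \right)} 13 k = \frac{-1 - 6}{-8 - 5} \cdot 13 \cdot 39 = \frac{1}{-13} \left(-7\right) 13 \cdot 39 = \left(- \frac{1}{13}\right) \left(-7\right) 13 \cdot 39 = \frac{7}{13} \cdot 13 \cdot 39 = 7 \cdot 39 = 273$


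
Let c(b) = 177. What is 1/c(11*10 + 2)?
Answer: 1/177 ≈ 0.0056497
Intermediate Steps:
1/c(11*10 + 2) = 1/177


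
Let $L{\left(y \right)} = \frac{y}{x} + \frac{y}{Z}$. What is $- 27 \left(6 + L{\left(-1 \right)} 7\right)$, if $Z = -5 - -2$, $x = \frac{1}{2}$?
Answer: $153$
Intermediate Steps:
$x = \frac{1}{2} \approx 0.5$
$Z = -3$ ($Z = -5 + 2 = -3$)
$L{\left(y \right)} = \frac{5 y}{3}$ ($L{\left(y \right)} = y \frac{1}{\frac{1}{2}} + \frac{y}{-3} = y 2 + y \left(- \frac{1}{3}\right) = 2 y - \frac{y}{3} = \frac{5 y}{3}$)
$- 27 \left(6 + L{\left(-1 \right)} 7\right) = - 27 \left(6 + \frac{5}{3} \left(-1\right) 7\right) = - 27 \left(6 - \frac{35}{3}\right) = \left(-27\right) \left(- \frac{17}{3}\right) = 153$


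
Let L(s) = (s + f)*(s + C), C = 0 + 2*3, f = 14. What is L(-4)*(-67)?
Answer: -1340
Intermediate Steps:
C = 6 (C = 0 + 6 = 6)
L(s) = (6 + s)*(14 + s) (L(s) = (s + 14)*(s + 6) = (14 + s)*(6 + s) = (6 + s)*(14 + s))
L(-4)*(-67) = (84 + (-4)² + 20*(-4))*(-67) = (84 + 16 - 80)*(-67) = 20*(-67) = -1340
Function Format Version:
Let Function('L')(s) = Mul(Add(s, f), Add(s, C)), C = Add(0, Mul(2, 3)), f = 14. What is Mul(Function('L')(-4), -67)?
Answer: -1340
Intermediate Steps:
C = 6 (C = Add(0, 6) = 6)
Function('L')(s) = Mul(Add(6, s), Add(14, s)) (Function('L')(s) = Mul(Add(s, 14), Add(s, 6)) = Mul(Add(14, s), Add(6, s)) = Mul(Add(6, s), Add(14, s)))
Mul(Function('L')(-4), -67) = Mul(Add(84, Pow(-4, 2), Mul(20, -4)), -67) = Mul(Add(84, 16, -80), -67) = Mul(20, -67) = -1340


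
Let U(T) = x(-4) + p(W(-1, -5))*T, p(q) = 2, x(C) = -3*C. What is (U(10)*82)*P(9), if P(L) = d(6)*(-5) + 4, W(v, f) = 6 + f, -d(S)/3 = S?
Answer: 246656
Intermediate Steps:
d(S) = -3*S
U(T) = 12 + 2*T (U(T) = -3*(-4) + 2*T = 12 + 2*T)
P(L) = 94 (P(L) = -3*6*(-5) + 4 = -18*(-5) + 4 = 90 + 4 = 94)
(U(10)*82)*P(9) = ((12 + 2*10)*82)*94 = ((12 + 20)*82)*94 = (32*82)*94 = 2624*94 = 246656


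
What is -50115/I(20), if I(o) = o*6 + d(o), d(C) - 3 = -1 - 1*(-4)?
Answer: -16705/42 ≈ -397.74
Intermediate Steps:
d(C) = 6 (d(C) = 3 + (-1 - 1*(-4)) = 3 + (-1 + 4) = 3 + 3 = 6)
I(o) = 6 + 6*o (I(o) = o*6 + 6 = 6*o + 6 = 6 + 6*o)
-50115/I(20) = -50115/(6 + 6*20) = -50115/(6 + 120) = -50115/126 = -50115*1/126 = -16705/42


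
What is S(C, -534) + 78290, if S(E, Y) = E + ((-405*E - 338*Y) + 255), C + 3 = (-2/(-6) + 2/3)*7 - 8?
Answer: 260653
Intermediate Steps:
C = -4 (C = -3 + ((-2/(-6) + 2/3)*7 - 8) = -3 + ((-2*(-⅙) + 2*(⅓))*7 - 8) = -3 + ((⅓ + ⅔)*7 - 8) = -3 + (1*7 - 8) = -3 + (7 - 8) = -3 - 1 = -4)
S(E, Y) = 255 - 404*E - 338*Y (S(E, Y) = E + (255 - 405*E - 338*Y) = 255 - 404*E - 338*Y)
S(C, -534) + 78290 = (255 - 404*(-4) - 338*(-534)) + 78290 = (255 + 1616 + 180492) + 78290 = 182363 + 78290 = 260653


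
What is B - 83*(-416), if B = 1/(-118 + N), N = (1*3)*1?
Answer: 3970719/115 ≈ 34528.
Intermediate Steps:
N = 3 (N = 3*1 = 3)
B = -1/115 (B = 1/(-118 + 3) = 1/(-115) = -1/115 ≈ -0.0086956)
B - 83*(-416) = -1/115 - 83*(-416) = -1/115 + 34528 = 3970719/115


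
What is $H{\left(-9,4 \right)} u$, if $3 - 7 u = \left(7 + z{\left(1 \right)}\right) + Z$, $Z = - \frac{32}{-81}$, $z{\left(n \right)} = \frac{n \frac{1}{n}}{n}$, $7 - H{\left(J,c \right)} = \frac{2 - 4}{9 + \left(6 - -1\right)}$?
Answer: $- \frac{8303}{1512} \approx -5.4914$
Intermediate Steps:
$H{\left(J,c \right)} = \frac{57}{8}$ ($H{\left(J,c \right)} = 7 - \frac{2 - 4}{9 + \left(6 - -1\right)} = 7 - - \frac{2}{9 + \left(6 + 1\right)} = 7 - - \frac{2}{9 + 7} = 7 - - \frac{2}{16} = 7 - \left(-2\right) \frac{1}{16} = 7 - - \frac{1}{8} = 7 + \frac{1}{8} = \frac{57}{8}$)
$z{\left(n \right)} = \frac{1}{n}$ ($z{\left(n \right)} = 1 \frac{1}{n} = \frac{1}{n}$)
$Z = \frac{32}{81}$ ($Z = \left(-32\right) \left(- \frac{1}{81}\right) = \frac{32}{81} \approx 0.39506$)
$u = - \frac{437}{567}$ ($u = \frac{3}{7} - \frac{\left(7 + 1^{-1}\right) + \frac{32}{81}}{7} = \frac{3}{7} - \frac{\left(7 + 1\right) + \frac{32}{81}}{7} = \frac{3}{7} - \frac{8 + \frac{32}{81}}{7} = \frac{3}{7} - \frac{680}{567} = - \frac{437}{567} \approx -0.77072$)
$H{\left(-9,4 \right)} u = \frac{57}{8} \left(- \frac{437}{567}\right) = - \frac{8303}{1512}$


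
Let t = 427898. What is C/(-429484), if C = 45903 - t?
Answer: 381995/429484 ≈ 0.88943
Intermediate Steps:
C = -381995 (C = 45903 - 1*427898 = 45903 - 427898 = -381995)
C/(-429484) = -381995/(-429484) = -381995*(-1/429484) = 381995/429484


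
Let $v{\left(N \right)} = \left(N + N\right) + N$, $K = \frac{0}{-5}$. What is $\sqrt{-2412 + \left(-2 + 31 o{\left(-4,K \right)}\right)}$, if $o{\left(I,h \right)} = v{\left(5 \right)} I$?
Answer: $i \sqrt{4274} \approx 65.376 i$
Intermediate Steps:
$K = 0$ ($K = 0 \left(- \frac{1}{5}\right) = 0$)
$v{\left(N \right)} = 3 N$ ($v{\left(N \right)} = 2 N + N = 3 N$)
$o{\left(I,h \right)} = 15 I$ ($o{\left(I,h \right)} = 3 \cdot 5 I = 15 I$)
$\sqrt{-2412 + \left(-2 + 31 o{\left(-4,K \right)}\right)} = \sqrt{-2412 + \left(-2 + 31 \cdot 15 \left(-4\right)\right)} = \sqrt{-2412 + \left(-2 + 31 \left(-60\right)\right)} = \sqrt{-2412 - 1862} = \sqrt{-4274} = i \sqrt{4274}$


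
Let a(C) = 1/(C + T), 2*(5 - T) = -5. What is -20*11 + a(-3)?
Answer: -1978/9 ≈ -219.78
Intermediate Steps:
T = 15/2 (T = 5 - ½*(-5) = 5 + 5/2 = 15/2 ≈ 7.5000)
a(C) = 1/(15/2 + C) (a(C) = 1/(C + 15/2) = 1/(15/2 + C))
-20*11 + a(-3) = -20*11 + 2/(15 + 2*(-3)) = -220 + 2/(15 - 6) = -220 + 2/9 = -1978/9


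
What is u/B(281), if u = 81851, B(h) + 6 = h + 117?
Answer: 11693/56 ≈ 208.80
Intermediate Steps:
B(h) = 111 + h (B(h) = -6 + (h + 117) = -6 + (117 + h) = 111 + h)
u/B(281) = 81851/(111 + 281) = 81851/392 = 81851*(1/392) = 11693/56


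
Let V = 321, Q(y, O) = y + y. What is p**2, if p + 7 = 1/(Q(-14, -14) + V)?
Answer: 4202500/85849 ≈ 48.952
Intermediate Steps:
Q(y, O) = 2*y
p = -2050/293 (p = -7 + 1/(2*(-14) + 321) = -7 + 1/(-28 + 321) = -7 + 1/293 = -2050/293 ≈ -6.9966)
p**2 = (-2050/293)**2 = 4202500/85849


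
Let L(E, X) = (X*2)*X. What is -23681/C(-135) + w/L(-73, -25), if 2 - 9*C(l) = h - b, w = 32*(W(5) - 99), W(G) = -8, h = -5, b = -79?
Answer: 14786929/5000 ≈ 2957.4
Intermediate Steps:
L(E, X) = 2*X² (L(E, X) = (2*X)*X = 2*X²)
w = -3424 (w = 32*(-8 - 99) = 32*(-107) = -3424)
C(l) = -8 (C(l) = 2/9 - (-5 - 1*(-79))/9 = 2/9 - (-5 + 79)/9 = 2/9 - ⅑*74 = 2/9 - 74/9 = -8)
-23681/C(-135) + w/L(-73, -25) = -23681/(-8) - 3424/(2*(-25)²) = -23681*(-⅛) - 3424/(2*625) = 23681/8 - 3424/1250 = 23681/8 - 3424*1/1250 = 23681/8 - 1712/625 = 14786929/5000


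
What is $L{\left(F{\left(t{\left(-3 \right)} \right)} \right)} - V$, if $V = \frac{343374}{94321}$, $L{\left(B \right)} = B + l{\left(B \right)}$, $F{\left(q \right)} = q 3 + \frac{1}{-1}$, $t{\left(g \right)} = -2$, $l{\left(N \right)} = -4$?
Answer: $- \frac{1380905}{94321} \approx -14.64$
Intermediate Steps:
$F{\left(q \right)} = -1 + 3 q$ ($F{\left(q \right)} = 3 q - 1 = -1 + 3 q$)
$L{\left(B \right)} = -4 + B$ ($L{\left(B \right)} = B - 4 = -4 + B$)
$V = \frac{343374}{94321}$ ($V = 343374 \cdot \frac{1}{94321} = \frac{343374}{94321} \approx 3.6405$)
$L{\left(F{\left(t{\left(-3 \right)} \right)} \right)} - V = \left(-4 + \left(-1 + 3 \left(-2\right)\right)\right) - \frac{343374}{94321} = \left(-4 - 7\right) - \frac{343374}{94321} = -11 - \frac{343374}{94321} = - \frac{1380905}{94321}$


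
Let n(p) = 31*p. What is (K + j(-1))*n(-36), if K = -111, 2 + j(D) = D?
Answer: 127224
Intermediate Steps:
j(D) = -2 + D
(K + j(-1))*n(-36) = (-111 + (-2 - 1))*(31*(-36)) = (-111 - 3)*(-1116) = -114*(-1116) = 127224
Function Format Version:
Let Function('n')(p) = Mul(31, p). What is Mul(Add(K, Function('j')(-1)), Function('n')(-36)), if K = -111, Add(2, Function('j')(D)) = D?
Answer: 127224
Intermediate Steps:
Function('j')(D) = Add(-2, D)
Mul(Add(K, Function('j')(-1)), Function('n')(-36)) = Mul(Add(-111, Add(-2, -1)), Mul(31, -36)) = Mul(Add(-111, -3), -1116) = Mul(-114, -1116) = 127224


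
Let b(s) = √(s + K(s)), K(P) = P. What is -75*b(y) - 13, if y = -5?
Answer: -13 - 75*I*√10 ≈ -13.0 - 237.17*I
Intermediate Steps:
b(s) = √2*√s (b(s) = √(s + s) = √(2*s) = √2*√s)
-75*b(y) - 13 = -75*√2*√(-5) - 13 = -75*√2*I*√5 - 13 = -75*I*√10 - 13 = -13 - 75*I*√10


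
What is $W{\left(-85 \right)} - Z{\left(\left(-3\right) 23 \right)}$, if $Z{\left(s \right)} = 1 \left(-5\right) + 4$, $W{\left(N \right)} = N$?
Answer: $-84$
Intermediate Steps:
$Z{\left(s \right)} = -1$ ($Z{\left(s \right)} = -5 + 4 = -1$)
$W{\left(-85 \right)} - Z{\left(\left(-3\right) 23 \right)} = -85 - -1 = -85 + 1 = -84$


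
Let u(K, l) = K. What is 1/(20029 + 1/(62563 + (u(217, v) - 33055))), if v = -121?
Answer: 29725/595362026 ≈ 4.9928e-5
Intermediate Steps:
1/(20029 + 1/(62563 + (u(217, v) - 33055))) = 1/(20029 + 1/(62563 + (217 - 33055))) = 1/(20029 + 1/(62563 - 32838)) = 1/(20029 + 1/29725) = 1/(595362026/29725) = 29725/595362026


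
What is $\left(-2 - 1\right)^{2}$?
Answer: $9$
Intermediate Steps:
$\left(-2 - 1\right)^{2} = \left(-3\right)^{2} = 9$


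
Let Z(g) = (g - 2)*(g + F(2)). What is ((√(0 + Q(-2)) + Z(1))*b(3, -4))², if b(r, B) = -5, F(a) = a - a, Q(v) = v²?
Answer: 25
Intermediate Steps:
F(a) = 0
Z(g) = g*(-2 + g) (Z(g) = (g - 2)*(g + 0) = (-2 + g)*g = g*(-2 + g))
((√(0 + Q(-2)) + Z(1))*b(3, -4))² = ((√(0 + (-2)²) + 1*(-2 + 1))*(-5))² = ((√(0 + 4) + 1*(-1))*(-5))² = ((√4 - 1)*(-5))² = ((2 - 1)*(-5))² = (1*(-5))² = (-5)² = 25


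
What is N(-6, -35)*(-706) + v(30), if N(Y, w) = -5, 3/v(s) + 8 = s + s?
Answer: 183563/52 ≈ 3530.1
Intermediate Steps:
v(s) = 3/(-8 + 2*s) (v(s) = 3/(-8 + (s + s)) = 3/(-8 + 2*s))
N(-6, -35)*(-706) + v(30) = -5*(-706) + 3/(2*(-4 + 30)) = 3530 + (3/2)/26 = 3530 + (3/2)*(1/26) = 3530 + 3/52 = 183563/52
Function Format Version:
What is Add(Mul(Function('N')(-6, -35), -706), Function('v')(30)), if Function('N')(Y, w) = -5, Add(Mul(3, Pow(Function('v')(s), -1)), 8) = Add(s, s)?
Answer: Rational(183563, 52) ≈ 3530.1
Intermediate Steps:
Function('v')(s) = Mul(3, Pow(Add(-8, Mul(2, s)), -1)) (Function('v')(s) = Mul(3, Pow(Add(-8, Add(s, s)), -1)) = Mul(3, Pow(Add(-8, Mul(2, s)), -1)))
Add(Mul(Function('N')(-6, -35), -706), Function('v')(30)) = Add(Mul(-5, -706), Mul(Rational(3, 2), Pow(Add(-4, 30), -1))) = Add(3530, Mul(Rational(3, 2), Pow(26, -1))) = Add(3530, Mul(Rational(3, 2), Rational(1, 26))) = Add(3530, Rational(3, 52)) = Rational(183563, 52)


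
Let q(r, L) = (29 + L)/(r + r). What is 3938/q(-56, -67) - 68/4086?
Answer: 450538058/38817 ≈ 11607.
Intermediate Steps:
q(r, L) = (29 + L)/(2*r) (q(r, L) = (29 + L)/((2*r)) = (29 + L)*(1/(2*r)) = (29 + L)/(2*r))
3938/q(-56, -67) - 68/4086 = 3938/(((½)*(29 - 67)/(-56))) - 68/4086 = 3938/(((½)*(-1/56)*(-38))) - 68*1/4086 = 3938/(19/56) - 34/2043 = 3938*(56/19) - 34/2043 = 220528/19 - 34/2043 = 450538058/38817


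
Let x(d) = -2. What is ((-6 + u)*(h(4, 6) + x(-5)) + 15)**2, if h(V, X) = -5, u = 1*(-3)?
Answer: 6084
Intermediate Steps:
u = -3
((-6 + u)*(h(4, 6) + x(-5)) + 15)**2 = ((-6 - 3)*(-5 - 2) + 15)**2 = (-9*(-7) + 15)**2 = (63 + 15)**2 = 78**2 = 6084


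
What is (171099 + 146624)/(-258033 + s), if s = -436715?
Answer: -317723/694748 ≈ -0.45732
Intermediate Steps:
(171099 + 146624)/(-258033 + s) = (171099 + 146624)/(-258033 - 436715) = 317723/(-694748) = 317723*(-1/694748) = -317723/694748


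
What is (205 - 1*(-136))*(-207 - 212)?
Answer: -142879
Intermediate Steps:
(205 - 1*(-136))*(-207 - 212) = (205 + 136)*(-419) = 341*(-419) = -142879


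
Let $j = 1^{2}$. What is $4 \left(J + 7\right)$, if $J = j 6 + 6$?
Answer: $76$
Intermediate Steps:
$j = 1$
$J = 12$ ($J = 1 \cdot 6 + 6 = 6 + 6 = 12$)
$4 \left(J + 7\right) = 4 \left(12 + 7\right) = 4 \cdot 19 = 76$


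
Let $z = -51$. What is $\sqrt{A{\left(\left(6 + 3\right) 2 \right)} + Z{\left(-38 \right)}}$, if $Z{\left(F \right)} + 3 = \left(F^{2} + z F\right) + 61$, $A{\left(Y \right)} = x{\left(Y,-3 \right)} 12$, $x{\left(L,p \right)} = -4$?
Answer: $8 \sqrt{53} \approx 58.241$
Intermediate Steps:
$A{\left(Y \right)} = -48$ ($A{\left(Y \right)} = \left(-4\right) 12 = -48$)
$Z{\left(F \right)} = 58 + F^{2} - 51 F$ ($Z{\left(F \right)} = -3 + \left(\left(F^{2} - 51 F\right) + 61\right) = -3 + \left(61 + F^{2} - 51 F\right) = 58 + F^{2} - 51 F$)
$\sqrt{A{\left(\left(6 + 3\right) 2 \right)} + Z{\left(-38 \right)}} = \sqrt{-48 + \left(58 + \left(-38\right)^{2} - -1938\right)} = \sqrt{-48 + \left(58 + 1444 + 1938\right)} = \sqrt{-48 + 3440} = \sqrt{3392} = 8 \sqrt{53}$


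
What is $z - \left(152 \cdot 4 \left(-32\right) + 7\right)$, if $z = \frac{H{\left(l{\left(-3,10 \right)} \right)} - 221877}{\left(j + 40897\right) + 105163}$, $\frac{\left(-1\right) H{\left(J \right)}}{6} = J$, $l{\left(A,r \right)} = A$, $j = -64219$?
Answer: $\frac{1591503750}{81841} \approx 19446.0$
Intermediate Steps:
$H{\left(J \right)} = - 6 J$
$z = - \frac{221859}{81841}$ ($z = \frac{\left(-6\right) \left(-3\right) - 221877}{\left(-64219 + 40897\right) + 105163} = \frac{18 - 221877}{-23322 + 105163} = - \frac{221859}{81841} \approx -2.7109$)
$z - \left(152 \cdot 4 \left(-32\right) + 7\right) = - \frac{221859}{81841} - \left(152 \cdot 4 \left(-32\right) + 7\right) = - \frac{221859}{81841} - \left(152 \left(-128\right) + 7\right) = - \frac{221859}{81841} - \left(-19456 + 7\right) = - \frac{221859}{81841} - -19449 = - \frac{221859}{81841} + 19449 = \frac{1591503750}{81841}$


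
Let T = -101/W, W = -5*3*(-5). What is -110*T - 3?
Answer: 2177/15 ≈ 145.13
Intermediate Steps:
W = 75 (W = -15*(-5) = 75)
T = -101/75 ≈ -1.3467
-110*T - 3 = -110*(-101/75) - 3 = 2222/15 - 3 = 2177/15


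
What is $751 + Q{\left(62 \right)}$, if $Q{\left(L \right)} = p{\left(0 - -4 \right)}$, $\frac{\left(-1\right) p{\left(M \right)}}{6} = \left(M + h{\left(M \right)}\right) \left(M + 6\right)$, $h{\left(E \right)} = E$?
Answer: $271$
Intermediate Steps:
$p{\left(M \right)} = - 12 M \left(6 + M\right)$ ($p{\left(M \right)} = - 6 \left(M + M\right) \left(M + 6\right) = - 6 \cdot 2 M \left(6 + M\right) = - 12 M \left(6 + M\right)$)
$Q{\left(L \right)} = -480$ ($Q{\left(L \right)} = 12 \left(0 - -4\right) \left(-6 - \left(0 - -4\right)\right) = 12 \left(0 + 4\right) \left(-6 - \left(0 + 4\right)\right) = 12 \cdot 4 \left(-6 - 4\right) = 12 \cdot 4 \left(-10\right) = -480$)
$751 + Q{\left(62 \right)} = 751 - 480 = 271$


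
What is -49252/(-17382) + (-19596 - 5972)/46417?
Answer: 920853554/403410147 ≈ 2.2827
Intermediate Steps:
-49252/(-17382) + (-19596 - 5972)/46417 = -49252*(-1/17382) - 25568*1/46417 = 24626/8691 - 25568/46417 = 920853554/403410147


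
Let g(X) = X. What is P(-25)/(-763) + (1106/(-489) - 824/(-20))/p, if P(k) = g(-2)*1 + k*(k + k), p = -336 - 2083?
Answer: -7453880492/4512729165 ≈ -1.6517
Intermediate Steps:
p = -2419
P(k) = -2 + 2*k**2 (P(k) = -2*1 + k*(k + k) = -2 + k*(2*k) = -2 + 2*k**2)
P(-25)/(-763) + (1106/(-489) - 824/(-20))/p = (-2 + 2*(-25)**2)/(-763) + (1106/(-489) - 824/(-20))/(-2419) = (-2 + 2*625)*(-1/763) + (1106*(-1/489) - 824*(-1/20))*(-1/2419) = (-2 + 1250)*(-1/763) + (-1106/489 + 206/5)*(-1/2419) = 1248*(-1/763) + (95204/2445)*(-1/2419) = -1248/763 - 95204/5914455 = -7453880492/4512729165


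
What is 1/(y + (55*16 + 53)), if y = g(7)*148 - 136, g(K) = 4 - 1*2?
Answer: 1/1093 ≈ 0.00091491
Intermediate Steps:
g(K) = 2 (g(K) = 4 - 2 = 2)
y = 160 (y = 2*148 - 136 = 296 - 136 = 160)
1/(y + (55*16 + 53)) = 1/(160 + (55*16 + 53)) = 1/(160 + (880 + 53)) = 1/(160 + 933) = 1/1093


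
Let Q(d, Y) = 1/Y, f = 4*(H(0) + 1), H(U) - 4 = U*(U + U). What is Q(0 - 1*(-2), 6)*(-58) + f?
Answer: 31/3 ≈ 10.333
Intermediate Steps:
H(U) = 4 + 2*U**2 (H(U) = 4 + U*(U + U) = 4 + U*(2*U) = 4 + 2*U**2)
f = 20 (f = 4*((4 + 2*0**2) + 1) = 4*((4 + 2*0) + 1) = 4*((4 + 0) + 1) = 4*(4 + 1) = 4*5 = 20)
Q(0 - 1*(-2), 6)*(-58) + f = -58/6 + 20 = (1/6)*(-58) + 20 = -29/3 + 20 = 31/3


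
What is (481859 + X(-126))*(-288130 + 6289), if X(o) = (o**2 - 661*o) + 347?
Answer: -163853338488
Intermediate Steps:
X(o) = 347 + o**2 - 661*o
(481859 + X(-126))*(-288130 + 6289) = (481859 + (347 + (-126)**2 - 661*(-126)))*(-288130 + 6289) = (481859 + (347 + 15876 + 83286))*(-281841) = (481859 + 99509)*(-281841) = 581368*(-281841) = -163853338488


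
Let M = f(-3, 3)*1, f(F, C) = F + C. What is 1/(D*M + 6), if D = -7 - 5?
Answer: ⅙ ≈ 0.16667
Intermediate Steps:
D = -12
f(F, C) = C + F
M = 0 (M = (3 - 3)*1 = 0*1 = 0)
1/(D*M + 6) = 1/(-12*0 + 6) = 1/(0 + 6) = 1/6 = ⅙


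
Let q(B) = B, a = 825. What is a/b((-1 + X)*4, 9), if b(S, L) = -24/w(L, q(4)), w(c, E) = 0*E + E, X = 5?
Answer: -275/2 ≈ -137.50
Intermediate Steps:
w(c, E) = E (w(c, E) = 0 + E = E)
b(S, L) = -6 (b(S, L) = -24/4 = -24*1/4 = -6)
a/b((-1 + X)*4, 9) = 825/(-6) = 825*(-1/6) = -275/2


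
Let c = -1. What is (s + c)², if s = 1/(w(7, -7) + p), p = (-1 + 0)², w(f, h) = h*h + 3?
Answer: 2704/2809 ≈ 0.96262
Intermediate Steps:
w(f, h) = 3 + h² (w(f, h) = h² + 3 = 3 + h²)
p = 1 (p = (-1)² = 1)
s = 1/53 (s = 1/((3 + (-7)²) + 1) = 1/((3 + 49) + 1) = 1/(52 + 1) = 1/53 ≈ 0.018868)
(s + c)² = (1/53 - 1)² = (-52/53)² = 2704/2809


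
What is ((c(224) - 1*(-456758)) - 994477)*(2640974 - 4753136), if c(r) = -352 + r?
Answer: 1136019995214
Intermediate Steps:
((c(224) - 1*(-456758)) - 994477)*(2640974 - 4753136) = (((-352 + 224) - 1*(-456758)) - 994477)*(2640974 - 4753136) = ((-128 + 456758) - 994477)*(-2112162) = (456630 - 994477)*(-2112162) = -537847*(-2112162) = 1136019995214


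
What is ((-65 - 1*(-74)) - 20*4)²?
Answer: 5041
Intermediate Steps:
((-65 - 1*(-74)) - 20*4)² = ((-65 + 74) - 80)² = (9 - 80)² = (-71)² = 5041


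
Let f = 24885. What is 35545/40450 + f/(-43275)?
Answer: 1417631/4667930 ≈ 0.30370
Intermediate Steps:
35545/40450 + f/(-43275) = 35545/40450 + 24885/(-43275) = 35545*(1/40450) + 24885*(-1/43275) = 7109/8090 - 1659/2885 = 1417631/4667930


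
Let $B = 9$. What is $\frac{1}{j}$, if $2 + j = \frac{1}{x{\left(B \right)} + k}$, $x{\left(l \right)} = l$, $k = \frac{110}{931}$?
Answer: $- \frac{8489}{16047} \approx -0.52901$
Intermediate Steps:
$k = \frac{110}{931}$ ($k = 110 \cdot \frac{1}{931} = \frac{110}{931} \approx 0.11815$)
$j = - \frac{16047}{8489}$ ($j = -2 + \frac{1}{9 + \frac{110}{931}} = -2 + \frac{1}{\frac{8489}{931}} = -2 + \frac{931}{8489} = - \frac{16047}{8489} \approx -1.8903$)
$\frac{1}{j} = \frac{1}{- \frac{16047}{8489}} = - \frac{8489}{16047}$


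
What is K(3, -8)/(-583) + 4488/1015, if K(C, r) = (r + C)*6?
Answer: 2646954/591745 ≈ 4.4731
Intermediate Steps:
K(C, r) = 6*C + 6*r (K(C, r) = (C + r)*6 = 6*C + 6*r)
K(3, -8)/(-583) + 4488/1015 = (6*3 + 6*(-8))/(-583) + 4488/1015 = (18 - 48)*(-1/583) + 4488*(1/1015) = -30*(-1/583) + 4488/1015 = 30/583 + 4488/1015 = 2646954/591745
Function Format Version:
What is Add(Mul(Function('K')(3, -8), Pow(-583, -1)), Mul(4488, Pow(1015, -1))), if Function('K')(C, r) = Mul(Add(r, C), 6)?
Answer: Rational(2646954, 591745) ≈ 4.4731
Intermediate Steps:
Function('K')(C, r) = Add(Mul(6, C), Mul(6, r)) (Function('K')(C, r) = Mul(Add(C, r), 6) = Add(Mul(6, C), Mul(6, r)))
Add(Mul(Function('K')(3, -8), Pow(-583, -1)), Mul(4488, Pow(1015, -1))) = Add(Mul(Add(Mul(6, 3), Mul(6, -8)), Pow(-583, -1)), Mul(4488, Pow(1015, -1))) = Add(Mul(Add(18, -48), Rational(-1, 583)), Mul(4488, Rational(1, 1015))) = Add(Mul(-30, Rational(-1, 583)), Rational(4488, 1015)) = Add(Rational(30, 583), Rational(4488, 1015)) = Rational(2646954, 591745)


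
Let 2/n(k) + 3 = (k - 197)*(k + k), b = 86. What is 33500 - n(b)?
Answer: 639682502/19095 ≈ 33500.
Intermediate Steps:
n(k) = 2/(-3 + 2*k*(-197 + k)) (n(k) = 2/(-3 + (k - 197)*(k + k)) = 2/(-3 + (-197 + k)*(2*k)) = 2/(-3 + 2*k*(-197 + k)))
33500 - n(b) = 33500 - 2/(-3 - 394*86 + 2*86²) = 33500 - 2/(-3 - 33884 + 2*7396) = 33500 - 2/(-3 - 33884 + 14792) = 33500 - 2/(-19095) = 33500 - 2*(-1)/19095 = 33500 - 1*(-2/19095) = 33500 + 2/19095 = 639682502/19095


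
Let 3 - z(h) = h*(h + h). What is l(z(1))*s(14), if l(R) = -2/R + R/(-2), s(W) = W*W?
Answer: -490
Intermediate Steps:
s(W) = W**2
z(h) = 3 - 2*h**2 (z(h) = 3 - h*(h + h) = 3 - h*2*h = 3 - 2*h**2)
l(R) = -2/R - R/2 (l(R) = -2/R + R*(-1/2) = -2/R - R/2)
l(z(1))*s(14) = (-2/(3 - 2*1**2) - (3 - 2*1**2)/2)*14**2 = (-2/(3 - 2*1) - (3 - 2*1)/2)*196 = (-2/(3 - 2) - (3 - 2)/2)*196 = (-2/1 - 1/2*1)*196 = (-2*1 - 1/2)*196 = (-2 - 1/2)*196 = -5/2*196 = -490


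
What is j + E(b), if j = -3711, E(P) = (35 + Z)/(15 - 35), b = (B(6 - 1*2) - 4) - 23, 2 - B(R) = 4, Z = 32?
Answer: -74287/20 ≈ -3714.4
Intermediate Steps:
B(R) = -2 (B(R) = 2 - 1*4 = 2 - 4 = -2)
b = -29 (b = (-2 - 4) - 23 = -6 - 23 = -29)
E(P) = -67/20 (E(P) = (35 + 32)/(15 - 35) = 67/(-20) = 67*(-1/20) = -67/20)
j + E(b) = -3711 - 67/20 = -74287/20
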